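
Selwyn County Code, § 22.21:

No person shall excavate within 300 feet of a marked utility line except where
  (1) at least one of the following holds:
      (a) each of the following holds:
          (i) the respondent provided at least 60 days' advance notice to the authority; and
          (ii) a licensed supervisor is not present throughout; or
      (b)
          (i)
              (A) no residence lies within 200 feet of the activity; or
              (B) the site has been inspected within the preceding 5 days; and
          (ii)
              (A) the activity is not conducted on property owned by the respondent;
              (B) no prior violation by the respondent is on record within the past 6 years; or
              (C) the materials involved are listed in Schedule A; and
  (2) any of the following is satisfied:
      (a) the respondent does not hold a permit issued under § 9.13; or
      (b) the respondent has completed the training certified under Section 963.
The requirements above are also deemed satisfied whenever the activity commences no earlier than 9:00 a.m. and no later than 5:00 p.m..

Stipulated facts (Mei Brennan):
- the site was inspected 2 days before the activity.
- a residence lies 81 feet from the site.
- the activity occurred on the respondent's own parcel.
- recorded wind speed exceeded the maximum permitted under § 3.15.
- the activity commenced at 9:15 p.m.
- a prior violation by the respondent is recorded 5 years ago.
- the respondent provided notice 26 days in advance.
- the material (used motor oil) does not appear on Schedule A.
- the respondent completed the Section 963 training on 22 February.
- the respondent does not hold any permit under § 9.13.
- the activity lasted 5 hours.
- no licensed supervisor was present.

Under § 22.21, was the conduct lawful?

No — unlawful.

(i) ≥60 days' notice — not satisfied.
(ii) not (supervisor present) — met.
(a) = F AND T = false.
(A) no residence in 200 ft — not satisfied.
(B) site inspected — holds.
(i): F OR T → true.
(A) not (own property) — not satisfied.
(B) no prior violation — not satisfied.
(C) Schedule A material — not met.
(ii) = F OR F OR F = false.
(b): T AND F → false.
(1): F OR F → false.
(a) not (holds permit) — satisfied.
(b) training certified — holds.
(2) = T OR T = true.
Overall = F AND T = false.
Exception (start within hours) — not satisfied.
Result: main false OR exception false → false.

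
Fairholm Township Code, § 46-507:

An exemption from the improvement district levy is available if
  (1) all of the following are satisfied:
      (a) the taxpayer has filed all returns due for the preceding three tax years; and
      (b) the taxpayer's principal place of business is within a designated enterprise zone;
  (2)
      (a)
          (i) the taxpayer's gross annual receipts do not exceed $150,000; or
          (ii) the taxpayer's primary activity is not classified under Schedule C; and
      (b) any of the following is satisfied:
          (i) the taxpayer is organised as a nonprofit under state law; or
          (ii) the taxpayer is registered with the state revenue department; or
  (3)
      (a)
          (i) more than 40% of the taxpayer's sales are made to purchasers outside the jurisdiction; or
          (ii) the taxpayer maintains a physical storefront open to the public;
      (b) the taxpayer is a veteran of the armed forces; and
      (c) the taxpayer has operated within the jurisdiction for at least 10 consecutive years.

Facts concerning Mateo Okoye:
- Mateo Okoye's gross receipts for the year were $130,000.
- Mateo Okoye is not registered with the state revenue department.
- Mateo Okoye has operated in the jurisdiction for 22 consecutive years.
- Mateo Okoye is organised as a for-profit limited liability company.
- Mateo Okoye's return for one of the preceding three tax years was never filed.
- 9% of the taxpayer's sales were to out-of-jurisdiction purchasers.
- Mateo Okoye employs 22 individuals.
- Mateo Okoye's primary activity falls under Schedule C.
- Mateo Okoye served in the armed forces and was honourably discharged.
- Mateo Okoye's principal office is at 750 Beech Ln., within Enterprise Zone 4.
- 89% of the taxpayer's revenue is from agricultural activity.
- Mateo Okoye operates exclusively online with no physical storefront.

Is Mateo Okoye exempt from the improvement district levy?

(a) returns current — not met.
(b) in enterprise zone — satisfied.
(1) = F AND T = false.
(i) receipts ≤ $150,000 — satisfied.
(ii) not (Schedule C activity) — not met.
(a): T OR F → true.
(i) nonprofit — not satisfied.
(ii) state-registered — not met.
So (b) is not satisfied (F OR F).
So (2) is not satisfied (T AND F).
(i) >40% out-of-jur. sales — fails.
(ii) has storefront — fails.
So (a) is not satisfied (F OR F).
(b) veteran — holds.
(c) ≥ 10 yrs in jurisdiction — holds.
(3) = F AND T AND T = false.
Overall: F OR F OR F → false.

No — not exempt.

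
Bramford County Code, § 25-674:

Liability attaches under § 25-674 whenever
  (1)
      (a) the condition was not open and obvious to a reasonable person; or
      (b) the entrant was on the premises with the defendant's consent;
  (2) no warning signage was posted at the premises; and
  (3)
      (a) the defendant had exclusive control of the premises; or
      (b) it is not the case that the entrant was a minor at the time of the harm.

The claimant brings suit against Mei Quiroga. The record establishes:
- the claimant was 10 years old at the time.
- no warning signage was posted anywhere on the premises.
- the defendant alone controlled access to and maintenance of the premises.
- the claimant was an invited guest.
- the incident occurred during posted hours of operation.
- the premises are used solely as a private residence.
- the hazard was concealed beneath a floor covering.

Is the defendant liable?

(a) not open/obvious — met.
(b) consent to enter — satisfied.
(1): T OR T → true.
(2) no signage posted — satisfied.
(a) exclusive control — met.
(b) not (entrant a minor) — fails.
So (3) is satisfied (T OR F).
Overall: T AND T AND T → true.

Yes — liable.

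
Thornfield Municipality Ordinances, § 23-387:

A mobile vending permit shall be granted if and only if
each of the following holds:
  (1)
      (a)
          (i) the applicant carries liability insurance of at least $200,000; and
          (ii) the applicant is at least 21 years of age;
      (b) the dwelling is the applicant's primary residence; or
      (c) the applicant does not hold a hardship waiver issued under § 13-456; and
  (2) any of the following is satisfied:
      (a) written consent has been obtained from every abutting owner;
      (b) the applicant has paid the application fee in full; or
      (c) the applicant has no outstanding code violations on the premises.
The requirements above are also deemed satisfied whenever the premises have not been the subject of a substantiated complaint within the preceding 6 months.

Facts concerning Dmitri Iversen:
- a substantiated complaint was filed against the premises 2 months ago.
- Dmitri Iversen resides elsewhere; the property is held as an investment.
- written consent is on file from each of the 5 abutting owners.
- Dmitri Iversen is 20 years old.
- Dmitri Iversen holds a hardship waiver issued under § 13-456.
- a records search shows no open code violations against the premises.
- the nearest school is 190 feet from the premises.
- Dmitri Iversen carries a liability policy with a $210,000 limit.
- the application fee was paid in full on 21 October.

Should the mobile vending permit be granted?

No — denied.

(i) insurance ≥ $200,000 — satisfied.
(ii) age ≥ 21 — not met.
(a) = T AND F = false.
(b) primary residence — fails.
(c) not (hardship waiver) — fails.
So (1) is not satisfied (F OR F OR F).
(a) all abutters consent — holds.
(b) fee paid — met.
(c) no code violations — met.
(2) = T OR T OR T = true.
Overall: F AND T → false.
Exception (no complaint in 6 mo.) — not satisfied.
Result: main false OR exception false → false.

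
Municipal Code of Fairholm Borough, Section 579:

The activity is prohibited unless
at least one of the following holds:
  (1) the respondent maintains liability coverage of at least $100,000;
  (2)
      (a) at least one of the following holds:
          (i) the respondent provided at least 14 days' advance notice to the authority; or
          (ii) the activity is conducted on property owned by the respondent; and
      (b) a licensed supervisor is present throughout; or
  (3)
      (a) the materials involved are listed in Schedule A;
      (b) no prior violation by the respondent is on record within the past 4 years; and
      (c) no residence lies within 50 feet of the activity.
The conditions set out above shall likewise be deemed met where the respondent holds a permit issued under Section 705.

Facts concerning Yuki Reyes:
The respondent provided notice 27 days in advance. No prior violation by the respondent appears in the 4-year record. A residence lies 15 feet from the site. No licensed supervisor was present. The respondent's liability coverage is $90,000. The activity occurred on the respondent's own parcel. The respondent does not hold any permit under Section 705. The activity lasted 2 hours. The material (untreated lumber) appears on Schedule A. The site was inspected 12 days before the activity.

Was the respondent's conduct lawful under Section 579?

(1) coverage ≥ $100,000 — not met.
(i) ≥14 days' notice — satisfied.
(ii) own property — met.
(a): T OR T → true.
(b) supervisor present — not met.
So (2) is not satisfied (T AND F).
(a) Schedule A material — met.
(b) no prior violation — satisfied.
(c) no residence in 50 ft — not met.
(3): T AND T AND F → false.
Overall = F OR F OR F = false.
Exception (holds permit) — not satisfied.
Result: main false OR exception false → false.

No — unlawful.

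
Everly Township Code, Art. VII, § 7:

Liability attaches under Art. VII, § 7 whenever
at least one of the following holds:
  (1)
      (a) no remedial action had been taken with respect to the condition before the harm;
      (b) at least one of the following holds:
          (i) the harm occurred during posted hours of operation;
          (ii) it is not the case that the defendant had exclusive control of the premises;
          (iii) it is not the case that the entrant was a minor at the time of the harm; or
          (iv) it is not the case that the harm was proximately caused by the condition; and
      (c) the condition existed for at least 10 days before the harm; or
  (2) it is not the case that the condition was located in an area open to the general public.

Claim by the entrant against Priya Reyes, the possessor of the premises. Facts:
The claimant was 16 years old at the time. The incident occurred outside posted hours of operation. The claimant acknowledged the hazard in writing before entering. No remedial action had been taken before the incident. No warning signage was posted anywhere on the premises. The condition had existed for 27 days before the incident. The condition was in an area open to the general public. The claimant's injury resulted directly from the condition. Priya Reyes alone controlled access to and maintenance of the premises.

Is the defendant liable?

(a) no remedial action — satisfied.
(i) during posted hours — not met.
(ii) not (exclusive control) — not satisfied.
(iii) not (entrant a minor) — not met.
(iv) not (proximate cause) — not met.
(b): F OR F OR F OR F → false.
(c) condition ≥10 days old — met.
(1): T AND F AND T → false.
(2) not (public area) — not satisfied.
So Overall is not satisfied (F OR F).

No — not liable.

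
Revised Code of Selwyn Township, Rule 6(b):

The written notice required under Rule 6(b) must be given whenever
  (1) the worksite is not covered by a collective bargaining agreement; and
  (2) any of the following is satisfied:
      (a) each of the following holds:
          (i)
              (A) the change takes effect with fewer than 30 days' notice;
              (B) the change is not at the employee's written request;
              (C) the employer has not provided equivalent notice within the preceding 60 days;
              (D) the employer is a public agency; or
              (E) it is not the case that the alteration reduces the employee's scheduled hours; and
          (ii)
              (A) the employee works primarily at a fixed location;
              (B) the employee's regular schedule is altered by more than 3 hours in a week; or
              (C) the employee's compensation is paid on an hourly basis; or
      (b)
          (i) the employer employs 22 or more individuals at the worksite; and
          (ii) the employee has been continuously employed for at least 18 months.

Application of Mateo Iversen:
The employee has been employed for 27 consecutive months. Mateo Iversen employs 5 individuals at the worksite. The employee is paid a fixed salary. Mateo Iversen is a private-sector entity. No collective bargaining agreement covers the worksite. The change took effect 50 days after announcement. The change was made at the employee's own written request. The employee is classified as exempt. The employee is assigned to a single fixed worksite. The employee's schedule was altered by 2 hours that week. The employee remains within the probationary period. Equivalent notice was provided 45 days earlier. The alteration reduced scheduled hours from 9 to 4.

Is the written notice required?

(1) no CBA — met.
(A) < 30 days' notice — fails.
(B) not employee-requested — not satisfied.
(C) no recent notice — fails.
(D) public agency — fails.
(E) not (hours reduced) — fails.
(i): F OR F OR F OR F OR F → false.
(A) fixed location — holds.
(B) schedule shift > 3h — not satisfied.
(C) hourly-paid — fails.
(ii): T OR F OR F → true.
(a) = F AND T = false.
(i) ≥ 22 at site — not met.
(ii) tenure ≥ 18 mo. — holds.
(b): F AND T → false.
(2): F OR F → false.
So Overall is not satisfied (T AND F).

No — not required.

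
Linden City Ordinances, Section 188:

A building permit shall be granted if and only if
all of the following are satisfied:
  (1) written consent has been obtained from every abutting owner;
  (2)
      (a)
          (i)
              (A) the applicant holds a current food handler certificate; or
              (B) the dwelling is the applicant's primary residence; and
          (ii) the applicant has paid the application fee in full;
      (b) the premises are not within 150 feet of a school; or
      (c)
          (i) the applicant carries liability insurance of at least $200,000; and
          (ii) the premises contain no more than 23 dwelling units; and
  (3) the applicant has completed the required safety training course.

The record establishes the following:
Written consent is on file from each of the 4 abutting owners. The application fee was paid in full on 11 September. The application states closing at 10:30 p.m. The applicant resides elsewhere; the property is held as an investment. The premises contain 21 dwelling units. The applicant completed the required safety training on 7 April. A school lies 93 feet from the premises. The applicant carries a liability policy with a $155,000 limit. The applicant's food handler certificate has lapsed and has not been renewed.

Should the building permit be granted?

No — denied.

(1) all abutters consent — satisfied.
(A) food handler cert. — fails.
(B) primary residence — not met.
So (i) is not satisfied (F OR F).
(ii) fee paid — met.
So (a) is not satisfied (F AND T).
(b) ≥150 ft from school — not met.
(i) insurance ≥ $200,000 — not satisfied.
(ii) ≤ 23 units — holds.
(c): F AND T → false.
(2): F OR F OR F → false.
(3) safety training — satisfied.
Overall = T AND F AND T = false.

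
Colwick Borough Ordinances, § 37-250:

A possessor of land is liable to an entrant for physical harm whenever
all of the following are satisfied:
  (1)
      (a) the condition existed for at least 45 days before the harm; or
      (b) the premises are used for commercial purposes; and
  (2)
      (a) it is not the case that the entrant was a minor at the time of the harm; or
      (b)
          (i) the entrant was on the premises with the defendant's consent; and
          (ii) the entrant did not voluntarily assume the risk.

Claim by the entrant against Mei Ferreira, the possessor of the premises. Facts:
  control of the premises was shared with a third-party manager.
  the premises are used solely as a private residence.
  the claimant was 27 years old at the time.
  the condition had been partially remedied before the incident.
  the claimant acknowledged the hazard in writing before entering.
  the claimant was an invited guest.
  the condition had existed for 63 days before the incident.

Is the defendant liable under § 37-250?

(a) condition ≥45 days old — met.
(b) commercial use — not satisfied.
(1): T OR F → true.
(a) not (entrant a minor) — satisfied.
(i) consent to enter — satisfied.
(ii) no assumed risk — fails.
(b) = T AND F = false.
So (2) is satisfied (T OR F).
So Overall is satisfied (T AND T).

Yes — liable.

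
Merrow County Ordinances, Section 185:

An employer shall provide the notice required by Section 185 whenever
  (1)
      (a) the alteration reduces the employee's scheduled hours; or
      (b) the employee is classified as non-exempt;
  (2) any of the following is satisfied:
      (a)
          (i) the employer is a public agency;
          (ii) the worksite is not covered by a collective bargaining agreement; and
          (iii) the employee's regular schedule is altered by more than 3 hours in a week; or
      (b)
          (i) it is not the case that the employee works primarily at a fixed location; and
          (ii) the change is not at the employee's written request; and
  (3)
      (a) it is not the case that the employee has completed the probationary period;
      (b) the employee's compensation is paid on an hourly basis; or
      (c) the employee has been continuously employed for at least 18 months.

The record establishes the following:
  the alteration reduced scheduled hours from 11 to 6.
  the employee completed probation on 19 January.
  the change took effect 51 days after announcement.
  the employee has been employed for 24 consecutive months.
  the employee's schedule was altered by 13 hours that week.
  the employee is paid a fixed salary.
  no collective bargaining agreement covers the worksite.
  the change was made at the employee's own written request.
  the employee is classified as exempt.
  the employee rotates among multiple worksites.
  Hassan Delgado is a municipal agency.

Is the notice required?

(a) hours reduced — satisfied.
(b) non-exempt — fails.
(1): T OR F → true.
(i) public agency — satisfied.
(ii) no CBA — satisfied.
(iii) schedule shift > 3h — holds.
(a) = T AND T AND T = true.
(i) not (fixed location) — satisfied.
(ii) not employee-requested — not satisfied.
So (b) is not satisfied (T AND F).
So (2) is satisfied (T OR F).
(a) not (past probation) — not met.
(b) hourly-paid — fails.
(c) tenure ≥ 18 mo. — holds.
(3) = F OR F OR T = true.
Overall = T AND T AND T = true.

Yes — required.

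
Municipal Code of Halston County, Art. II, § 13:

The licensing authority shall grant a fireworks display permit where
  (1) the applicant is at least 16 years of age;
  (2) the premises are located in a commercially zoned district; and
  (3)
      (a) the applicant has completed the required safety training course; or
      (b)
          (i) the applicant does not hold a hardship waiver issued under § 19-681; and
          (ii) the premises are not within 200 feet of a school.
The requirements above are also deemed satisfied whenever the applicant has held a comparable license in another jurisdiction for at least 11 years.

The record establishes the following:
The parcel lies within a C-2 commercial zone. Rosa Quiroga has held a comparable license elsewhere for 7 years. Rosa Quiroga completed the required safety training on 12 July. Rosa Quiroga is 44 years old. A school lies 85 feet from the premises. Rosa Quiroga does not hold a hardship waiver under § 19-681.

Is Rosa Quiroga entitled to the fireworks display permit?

Yes — granted.

(1) age ≥ 16 — met.
(2) commercially zoned — satisfied.
(a) safety training — met.
(i) not (hardship waiver) — satisfied.
(ii) ≥200 ft from school — not met.
(b): T AND F → false.
So (3) is satisfied (T OR F).
So Overall is satisfied (T AND T AND T).
Exception (prior license ≥ 11 yr) — not satisfied.
Result: main true OR exception false → true.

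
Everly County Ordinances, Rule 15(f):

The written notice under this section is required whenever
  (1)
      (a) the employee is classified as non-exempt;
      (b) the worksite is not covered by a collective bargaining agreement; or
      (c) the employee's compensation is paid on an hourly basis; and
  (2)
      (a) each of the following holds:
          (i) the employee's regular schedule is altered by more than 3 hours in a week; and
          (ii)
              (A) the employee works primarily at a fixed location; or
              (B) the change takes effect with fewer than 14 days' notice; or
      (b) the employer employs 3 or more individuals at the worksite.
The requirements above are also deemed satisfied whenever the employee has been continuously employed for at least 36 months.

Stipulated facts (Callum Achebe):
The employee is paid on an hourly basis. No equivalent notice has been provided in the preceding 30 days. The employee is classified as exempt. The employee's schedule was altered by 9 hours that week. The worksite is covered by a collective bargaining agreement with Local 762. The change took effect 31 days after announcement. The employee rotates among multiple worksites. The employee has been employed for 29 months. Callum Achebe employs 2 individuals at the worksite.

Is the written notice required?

No — not required.

(a) non-exempt — not satisfied.
(b) no CBA — not satisfied.
(c) hourly-paid — met.
(1) = F OR F OR T = true.
(i) schedule shift > 3h — met.
(A) fixed location — fails.
(B) < 14 days' notice — not satisfied.
(ii): F OR F → false.
(a): T AND F → false.
(b) ≥ 3 at site — not satisfied.
(2) = F OR F = false.
Overall: T AND F → false.
Exception (tenure ≥ 36 mo.) — not satisfied.
Result: main false OR exception false → false.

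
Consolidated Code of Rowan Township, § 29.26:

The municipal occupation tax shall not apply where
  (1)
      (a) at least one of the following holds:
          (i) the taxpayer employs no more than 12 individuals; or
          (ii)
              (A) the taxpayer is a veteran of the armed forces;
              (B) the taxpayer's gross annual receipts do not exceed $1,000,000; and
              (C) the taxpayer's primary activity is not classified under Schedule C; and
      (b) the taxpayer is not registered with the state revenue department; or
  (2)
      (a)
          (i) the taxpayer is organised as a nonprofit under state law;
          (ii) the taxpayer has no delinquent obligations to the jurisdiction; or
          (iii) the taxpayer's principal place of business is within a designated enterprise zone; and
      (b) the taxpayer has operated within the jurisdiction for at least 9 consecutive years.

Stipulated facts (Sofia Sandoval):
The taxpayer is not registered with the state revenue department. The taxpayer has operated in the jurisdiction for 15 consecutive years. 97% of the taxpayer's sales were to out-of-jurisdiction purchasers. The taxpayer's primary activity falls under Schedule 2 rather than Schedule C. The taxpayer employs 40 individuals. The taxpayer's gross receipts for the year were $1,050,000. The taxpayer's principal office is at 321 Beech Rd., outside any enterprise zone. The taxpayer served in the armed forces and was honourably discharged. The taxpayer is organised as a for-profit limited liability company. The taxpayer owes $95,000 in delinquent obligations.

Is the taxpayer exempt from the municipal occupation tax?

No — not exempt.

(i) ≤ 12 employees — not met.
(A) veteran — holds.
(B) receipts ≤ $1,000,000 — not satisfied.
(C) not (Schedule C activity) — satisfied.
So (ii) is not satisfied (T AND F AND T).
(a) = F OR F = false.
(b) not (state-registered) — satisfied.
So (1) is not satisfied (F AND T).
(i) nonprofit — not met.
(ii) no delinquency — not satisfied.
(iii) in enterprise zone — fails.
(a) = F OR F OR F = false.
(b) ≥ 9 yrs in jurisdiction — satisfied.
So (2) is not satisfied (F AND T).
Overall = F OR F = false.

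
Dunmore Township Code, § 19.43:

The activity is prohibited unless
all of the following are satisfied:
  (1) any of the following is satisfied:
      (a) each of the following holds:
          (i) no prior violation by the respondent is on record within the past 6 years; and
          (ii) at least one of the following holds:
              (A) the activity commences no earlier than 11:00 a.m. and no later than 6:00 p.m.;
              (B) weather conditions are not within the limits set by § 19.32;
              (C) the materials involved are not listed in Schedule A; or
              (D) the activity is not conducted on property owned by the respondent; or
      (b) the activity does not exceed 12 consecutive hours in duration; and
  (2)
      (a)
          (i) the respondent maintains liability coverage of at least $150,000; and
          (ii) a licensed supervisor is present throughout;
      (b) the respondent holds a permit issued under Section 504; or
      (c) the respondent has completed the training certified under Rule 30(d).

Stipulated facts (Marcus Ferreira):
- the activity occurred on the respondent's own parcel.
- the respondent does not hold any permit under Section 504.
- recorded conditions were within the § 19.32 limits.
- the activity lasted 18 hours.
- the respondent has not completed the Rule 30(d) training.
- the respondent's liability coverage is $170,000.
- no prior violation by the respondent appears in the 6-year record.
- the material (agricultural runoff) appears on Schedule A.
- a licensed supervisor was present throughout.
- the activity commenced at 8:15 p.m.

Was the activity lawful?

No — unlawful.

(i) no prior violation — satisfied.
(A) start within hours — not satisfied.
(B) not (weather ok) — not met.
(C) not (Schedule A material) — fails.
(D) not (own property) — not satisfied.
(ii): F OR F OR F OR F → false.
(a): T AND F → false.
(b) ≤ 12 hrs duration — not satisfied.
(1): F OR F → false.
(i) coverage ≥ $150,000 — met.
(ii) supervisor present — satisfied.
So (a) is satisfied (T AND T).
(b) holds permit — not satisfied.
(c) training certified — fails.
(2) = T OR F OR F = true.
Overall: F AND T → false.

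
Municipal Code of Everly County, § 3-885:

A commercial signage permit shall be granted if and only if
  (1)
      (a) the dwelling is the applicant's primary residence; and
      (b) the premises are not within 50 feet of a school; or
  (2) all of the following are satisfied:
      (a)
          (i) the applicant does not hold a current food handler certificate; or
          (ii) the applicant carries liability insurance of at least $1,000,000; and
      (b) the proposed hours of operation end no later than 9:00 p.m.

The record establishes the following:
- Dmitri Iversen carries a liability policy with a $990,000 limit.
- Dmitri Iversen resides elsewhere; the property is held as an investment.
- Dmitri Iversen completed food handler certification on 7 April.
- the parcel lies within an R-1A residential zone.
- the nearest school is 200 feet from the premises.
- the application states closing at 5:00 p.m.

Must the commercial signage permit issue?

(a) primary residence — fails.
(b) ≥50 ft from school — met.
(1) = F AND T = false.
(i) not (food handler cert.) — not met.
(ii) insurance ≥ $1,000,000 — fails.
(a): F OR F → false.
(b) closes by 9 p.m. — met.
(2) = F AND T = false.
So Overall is not satisfied (F OR F).

No — denied.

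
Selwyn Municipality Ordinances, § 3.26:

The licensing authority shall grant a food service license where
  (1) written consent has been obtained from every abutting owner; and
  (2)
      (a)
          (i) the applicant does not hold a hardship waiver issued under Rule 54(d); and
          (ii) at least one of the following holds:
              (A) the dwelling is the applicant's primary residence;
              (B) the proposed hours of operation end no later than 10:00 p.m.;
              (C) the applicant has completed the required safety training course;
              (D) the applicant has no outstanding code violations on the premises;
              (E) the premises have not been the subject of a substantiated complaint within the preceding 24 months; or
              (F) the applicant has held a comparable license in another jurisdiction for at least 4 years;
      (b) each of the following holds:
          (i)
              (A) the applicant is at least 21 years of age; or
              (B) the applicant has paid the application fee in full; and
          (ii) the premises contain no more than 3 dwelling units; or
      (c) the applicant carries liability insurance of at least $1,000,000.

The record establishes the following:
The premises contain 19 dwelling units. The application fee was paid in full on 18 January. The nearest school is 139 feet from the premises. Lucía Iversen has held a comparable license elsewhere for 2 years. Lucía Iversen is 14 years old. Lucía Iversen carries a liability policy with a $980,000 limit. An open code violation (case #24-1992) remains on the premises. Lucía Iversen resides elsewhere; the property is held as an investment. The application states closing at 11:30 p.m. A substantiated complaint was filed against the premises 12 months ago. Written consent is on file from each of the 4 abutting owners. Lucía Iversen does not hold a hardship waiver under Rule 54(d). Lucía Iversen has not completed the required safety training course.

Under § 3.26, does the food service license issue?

(1) all abutters consent — satisfied.
(i) not (hardship waiver) — holds.
(A) primary residence — not met.
(B) closes by 10 p.m. — not met.
(C) safety training — not met.
(D) no code violations — not met.
(E) no complaint in 24 mo. — not satisfied.
(F) prior license ≥ 4 yr — not met.
(ii): F OR F OR F OR F OR F OR F → false.
So (a) is not satisfied (T AND F).
(A) age ≥ 21 — fails.
(B) fee paid — holds.
(i) = F OR T = true.
(ii) ≤ 3 units — fails.
(b): T AND F → false.
(c) insurance ≥ $1,000,000 — not met.
(2) = F OR F OR F = false.
Overall: T AND F → false.

No — denied.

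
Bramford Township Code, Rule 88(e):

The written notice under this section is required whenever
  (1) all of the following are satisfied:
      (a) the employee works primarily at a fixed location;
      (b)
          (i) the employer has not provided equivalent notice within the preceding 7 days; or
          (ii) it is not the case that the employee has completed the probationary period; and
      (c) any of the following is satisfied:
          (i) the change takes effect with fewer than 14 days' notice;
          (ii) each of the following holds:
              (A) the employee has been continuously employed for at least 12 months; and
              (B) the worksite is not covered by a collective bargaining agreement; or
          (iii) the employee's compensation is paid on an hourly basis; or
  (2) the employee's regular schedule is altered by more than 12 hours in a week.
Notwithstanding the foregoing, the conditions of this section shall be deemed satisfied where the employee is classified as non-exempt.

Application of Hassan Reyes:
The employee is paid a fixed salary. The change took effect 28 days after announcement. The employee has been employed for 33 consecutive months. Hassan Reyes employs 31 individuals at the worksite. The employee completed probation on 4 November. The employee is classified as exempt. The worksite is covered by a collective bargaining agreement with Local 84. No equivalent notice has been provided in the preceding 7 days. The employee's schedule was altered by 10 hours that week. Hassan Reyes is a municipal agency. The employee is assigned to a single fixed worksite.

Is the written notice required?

No — not required.

(a) fixed location — met.
(i) no recent notice — met.
(ii) not (past probation) — not met.
(b) = T OR F = true.
(i) < 14 days' notice — fails.
(A) tenure ≥ 12 mo. — satisfied.
(B) no CBA — fails.
(ii): T AND F → false.
(iii) hourly-paid — not met.
(c) = F OR F OR F = false.
So (1) is not satisfied (T AND T AND F).
(2) schedule shift > 12h — fails.
Overall: F OR F → false.
Exception (non-exempt) — not satisfied.
Result: main false OR exception false → false.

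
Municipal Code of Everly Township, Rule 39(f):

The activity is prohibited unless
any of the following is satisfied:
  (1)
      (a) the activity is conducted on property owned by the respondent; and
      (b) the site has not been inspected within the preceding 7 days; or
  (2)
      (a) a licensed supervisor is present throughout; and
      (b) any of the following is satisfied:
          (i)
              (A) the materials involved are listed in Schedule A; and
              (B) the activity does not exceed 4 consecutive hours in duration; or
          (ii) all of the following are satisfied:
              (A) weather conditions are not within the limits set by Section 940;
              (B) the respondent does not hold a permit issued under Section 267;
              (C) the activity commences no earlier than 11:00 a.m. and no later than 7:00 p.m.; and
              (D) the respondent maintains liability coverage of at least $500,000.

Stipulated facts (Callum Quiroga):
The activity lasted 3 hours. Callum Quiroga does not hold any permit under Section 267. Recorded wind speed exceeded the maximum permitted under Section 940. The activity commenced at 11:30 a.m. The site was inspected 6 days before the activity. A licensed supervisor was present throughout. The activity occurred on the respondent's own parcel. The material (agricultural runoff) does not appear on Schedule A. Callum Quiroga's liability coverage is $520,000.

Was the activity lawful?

(a) own property — satisfied.
(b) not (site inspected) — not met.
(1) = T AND F = false.
(a) supervisor present — holds.
(A) Schedule A material — not satisfied.
(B) ≤ 4 hrs duration — satisfied.
So (i) is not satisfied (F AND T).
(A) not (weather ok) — holds.
(B) not (holds permit) — holds.
(C) start within hours — satisfied.
(D) coverage ≥ $500,000 — holds.
(ii): T AND T AND T AND T → true.
(b) = F OR T = true.
(2) = T AND T = true.
Overall = F OR T = true.

Yes — lawful.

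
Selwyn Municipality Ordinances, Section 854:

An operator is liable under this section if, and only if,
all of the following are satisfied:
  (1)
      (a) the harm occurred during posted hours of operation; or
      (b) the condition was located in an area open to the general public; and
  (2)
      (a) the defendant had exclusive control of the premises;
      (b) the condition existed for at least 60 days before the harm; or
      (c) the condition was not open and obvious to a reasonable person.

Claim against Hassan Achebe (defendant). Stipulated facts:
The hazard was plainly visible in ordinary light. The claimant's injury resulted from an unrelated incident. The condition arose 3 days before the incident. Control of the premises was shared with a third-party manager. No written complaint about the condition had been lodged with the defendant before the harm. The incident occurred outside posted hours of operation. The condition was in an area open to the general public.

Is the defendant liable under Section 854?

No — not liable.

(a) during posted hours — not satisfied.
(b) public area — met.
So (1) is satisfied (F OR T).
(a) exclusive control — not met.
(b) condition ≥60 days old — not met.
(c) not open/obvious — fails.
(2) = F OR F OR F = false.
Overall = T AND F = false.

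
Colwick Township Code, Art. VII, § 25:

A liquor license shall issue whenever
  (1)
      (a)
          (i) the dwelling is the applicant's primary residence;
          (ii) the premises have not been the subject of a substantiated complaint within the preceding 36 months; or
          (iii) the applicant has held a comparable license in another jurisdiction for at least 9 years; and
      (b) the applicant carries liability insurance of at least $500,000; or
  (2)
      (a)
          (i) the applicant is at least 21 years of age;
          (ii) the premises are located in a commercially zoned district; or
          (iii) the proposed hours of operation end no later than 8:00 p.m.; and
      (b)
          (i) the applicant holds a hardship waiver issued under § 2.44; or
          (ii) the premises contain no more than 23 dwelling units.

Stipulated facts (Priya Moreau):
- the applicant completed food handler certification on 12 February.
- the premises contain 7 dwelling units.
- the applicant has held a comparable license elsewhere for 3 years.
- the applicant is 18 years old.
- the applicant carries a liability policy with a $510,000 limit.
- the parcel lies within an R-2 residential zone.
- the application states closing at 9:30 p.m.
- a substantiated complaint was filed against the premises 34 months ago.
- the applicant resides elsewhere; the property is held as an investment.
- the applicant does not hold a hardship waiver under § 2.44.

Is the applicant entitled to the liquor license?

(i) primary residence — fails.
(ii) no complaint in 36 mo. — not satisfied.
(iii) prior license ≥ 9 yr — fails.
So (a) is not satisfied (F OR F OR F).
(b) insurance ≥ $500,000 — holds.
(1): F AND T → false.
(i) age ≥ 21 — fails.
(ii) commercially zoned — not met.
(iii) closes by 8 p.m. — not satisfied.
(a) = F OR F OR F = false.
(i) hardship waiver — fails.
(ii) ≤ 23 units — holds.
(b): F OR T → true.
(2): F AND T → false.
So Overall is not satisfied (F OR F).

No — denied.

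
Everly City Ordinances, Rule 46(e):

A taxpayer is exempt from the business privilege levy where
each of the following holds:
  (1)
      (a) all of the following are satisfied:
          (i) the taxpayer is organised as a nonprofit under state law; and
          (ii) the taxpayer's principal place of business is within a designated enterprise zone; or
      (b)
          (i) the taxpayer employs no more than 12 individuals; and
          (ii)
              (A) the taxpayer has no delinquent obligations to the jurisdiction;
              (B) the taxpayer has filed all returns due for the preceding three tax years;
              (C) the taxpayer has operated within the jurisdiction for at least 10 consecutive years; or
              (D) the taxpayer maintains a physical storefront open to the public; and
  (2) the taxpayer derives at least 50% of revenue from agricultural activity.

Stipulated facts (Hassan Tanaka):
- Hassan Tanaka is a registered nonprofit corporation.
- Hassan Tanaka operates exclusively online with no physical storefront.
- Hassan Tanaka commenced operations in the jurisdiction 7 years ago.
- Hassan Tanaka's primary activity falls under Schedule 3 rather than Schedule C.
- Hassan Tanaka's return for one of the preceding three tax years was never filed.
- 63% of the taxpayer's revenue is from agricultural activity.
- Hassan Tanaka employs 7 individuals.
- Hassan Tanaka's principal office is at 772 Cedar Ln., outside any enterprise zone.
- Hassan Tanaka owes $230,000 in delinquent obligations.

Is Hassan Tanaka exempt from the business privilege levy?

No — not exempt.

(i) nonprofit — met.
(ii) in enterprise zone — not met.
So (a) is not satisfied (T AND F).
(i) ≤ 12 employees — holds.
(A) no delinquency — not satisfied.
(B) returns current — not satisfied.
(C) ≥ 10 yrs in jurisdiction — fails.
(D) has storefront — fails.
(ii): F OR F OR F OR F → false.
(b) = T AND F = false.
(1): F OR F → false.
(2) ≥50% agricultural — met.
So Overall is not satisfied (F AND T).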